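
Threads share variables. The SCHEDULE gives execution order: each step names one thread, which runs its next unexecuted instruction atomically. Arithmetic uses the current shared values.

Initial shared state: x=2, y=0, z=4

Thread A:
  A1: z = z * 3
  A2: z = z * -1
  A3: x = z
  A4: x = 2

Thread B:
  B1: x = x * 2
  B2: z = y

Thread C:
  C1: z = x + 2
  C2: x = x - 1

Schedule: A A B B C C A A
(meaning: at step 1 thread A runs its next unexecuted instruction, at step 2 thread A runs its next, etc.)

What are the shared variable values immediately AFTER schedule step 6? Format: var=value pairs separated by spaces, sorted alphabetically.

Answer: x=3 y=0 z=6

Derivation:
Step 1: thread A executes A1 (z = z * 3). Shared: x=2 y=0 z=12. PCs: A@1 B@0 C@0
Step 2: thread A executes A2 (z = z * -1). Shared: x=2 y=0 z=-12. PCs: A@2 B@0 C@0
Step 3: thread B executes B1 (x = x * 2). Shared: x=4 y=0 z=-12. PCs: A@2 B@1 C@0
Step 4: thread B executes B2 (z = y). Shared: x=4 y=0 z=0. PCs: A@2 B@2 C@0
Step 5: thread C executes C1 (z = x + 2). Shared: x=4 y=0 z=6. PCs: A@2 B@2 C@1
Step 6: thread C executes C2 (x = x - 1). Shared: x=3 y=0 z=6. PCs: A@2 B@2 C@2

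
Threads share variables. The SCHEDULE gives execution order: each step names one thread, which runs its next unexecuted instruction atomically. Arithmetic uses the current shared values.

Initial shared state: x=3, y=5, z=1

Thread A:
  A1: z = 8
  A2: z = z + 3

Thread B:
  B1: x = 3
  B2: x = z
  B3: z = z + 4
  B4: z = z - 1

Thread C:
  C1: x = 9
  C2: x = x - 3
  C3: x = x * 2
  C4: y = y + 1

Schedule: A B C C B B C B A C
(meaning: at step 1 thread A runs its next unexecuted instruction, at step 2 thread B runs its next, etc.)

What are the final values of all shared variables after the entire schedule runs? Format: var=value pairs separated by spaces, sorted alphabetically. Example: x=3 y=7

Answer: x=16 y=6 z=14

Derivation:
Step 1: thread A executes A1 (z = 8). Shared: x=3 y=5 z=8. PCs: A@1 B@0 C@0
Step 2: thread B executes B1 (x = 3). Shared: x=3 y=5 z=8. PCs: A@1 B@1 C@0
Step 3: thread C executes C1 (x = 9). Shared: x=9 y=5 z=8. PCs: A@1 B@1 C@1
Step 4: thread C executes C2 (x = x - 3). Shared: x=6 y=5 z=8. PCs: A@1 B@1 C@2
Step 5: thread B executes B2 (x = z). Shared: x=8 y=5 z=8. PCs: A@1 B@2 C@2
Step 6: thread B executes B3 (z = z + 4). Shared: x=8 y=5 z=12. PCs: A@1 B@3 C@2
Step 7: thread C executes C3 (x = x * 2). Shared: x=16 y=5 z=12. PCs: A@1 B@3 C@3
Step 8: thread B executes B4 (z = z - 1). Shared: x=16 y=5 z=11. PCs: A@1 B@4 C@3
Step 9: thread A executes A2 (z = z + 3). Shared: x=16 y=5 z=14. PCs: A@2 B@4 C@3
Step 10: thread C executes C4 (y = y + 1). Shared: x=16 y=6 z=14. PCs: A@2 B@4 C@4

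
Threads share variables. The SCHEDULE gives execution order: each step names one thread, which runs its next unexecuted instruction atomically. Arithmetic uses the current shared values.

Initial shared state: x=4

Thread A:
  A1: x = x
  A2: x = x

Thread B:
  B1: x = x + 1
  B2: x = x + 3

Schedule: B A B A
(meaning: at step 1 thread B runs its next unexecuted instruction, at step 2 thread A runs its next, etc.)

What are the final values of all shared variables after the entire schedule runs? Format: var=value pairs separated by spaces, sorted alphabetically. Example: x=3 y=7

Step 1: thread B executes B1 (x = x + 1). Shared: x=5. PCs: A@0 B@1
Step 2: thread A executes A1 (x = x). Shared: x=5. PCs: A@1 B@1
Step 3: thread B executes B2 (x = x + 3). Shared: x=8. PCs: A@1 B@2
Step 4: thread A executes A2 (x = x). Shared: x=8. PCs: A@2 B@2

Answer: x=8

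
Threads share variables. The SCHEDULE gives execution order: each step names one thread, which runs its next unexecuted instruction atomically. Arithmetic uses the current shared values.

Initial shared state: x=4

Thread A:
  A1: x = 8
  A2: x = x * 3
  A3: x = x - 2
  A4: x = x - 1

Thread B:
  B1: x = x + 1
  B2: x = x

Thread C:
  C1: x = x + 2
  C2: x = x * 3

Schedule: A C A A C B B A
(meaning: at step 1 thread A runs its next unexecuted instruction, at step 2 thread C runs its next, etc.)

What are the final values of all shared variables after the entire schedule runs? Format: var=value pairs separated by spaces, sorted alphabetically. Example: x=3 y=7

Answer: x=84

Derivation:
Step 1: thread A executes A1 (x = 8). Shared: x=8. PCs: A@1 B@0 C@0
Step 2: thread C executes C1 (x = x + 2). Shared: x=10. PCs: A@1 B@0 C@1
Step 3: thread A executes A2 (x = x * 3). Shared: x=30. PCs: A@2 B@0 C@1
Step 4: thread A executes A3 (x = x - 2). Shared: x=28. PCs: A@3 B@0 C@1
Step 5: thread C executes C2 (x = x * 3). Shared: x=84. PCs: A@3 B@0 C@2
Step 6: thread B executes B1 (x = x + 1). Shared: x=85. PCs: A@3 B@1 C@2
Step 7: thread B executes B2 (x = x). Shared: x=85. PCs: A@3 B@2 C@2
Step 8: thread A executes A4 (x = x - 1). Shared: x=84. PCs: A@4 B@2 C@2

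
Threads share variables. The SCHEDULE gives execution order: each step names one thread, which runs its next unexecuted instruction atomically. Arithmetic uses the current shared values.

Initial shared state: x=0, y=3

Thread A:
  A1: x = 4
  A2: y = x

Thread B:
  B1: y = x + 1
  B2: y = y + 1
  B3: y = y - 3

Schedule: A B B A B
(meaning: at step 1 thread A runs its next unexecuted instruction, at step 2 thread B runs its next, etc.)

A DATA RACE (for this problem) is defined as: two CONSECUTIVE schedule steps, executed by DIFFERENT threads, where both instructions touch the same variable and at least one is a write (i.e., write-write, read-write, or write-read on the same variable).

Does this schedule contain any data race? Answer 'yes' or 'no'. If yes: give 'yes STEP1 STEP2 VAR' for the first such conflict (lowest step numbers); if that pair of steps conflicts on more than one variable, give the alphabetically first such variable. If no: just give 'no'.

Answer: yes 1 2 x

Derivation:
Steps 1,2: A(x = 4) vs B(y = x + 1). RACE on x (W-R).
Steps 2,3: same thread (B). No race.
Steps 3,4: B(y = y + 1) vs A(y = x). RACE on y (W-W).
Steps 4,5: A(y = x) vs B(y = y - 3). RACE on y (W-W).
First conflict at steps 1,2.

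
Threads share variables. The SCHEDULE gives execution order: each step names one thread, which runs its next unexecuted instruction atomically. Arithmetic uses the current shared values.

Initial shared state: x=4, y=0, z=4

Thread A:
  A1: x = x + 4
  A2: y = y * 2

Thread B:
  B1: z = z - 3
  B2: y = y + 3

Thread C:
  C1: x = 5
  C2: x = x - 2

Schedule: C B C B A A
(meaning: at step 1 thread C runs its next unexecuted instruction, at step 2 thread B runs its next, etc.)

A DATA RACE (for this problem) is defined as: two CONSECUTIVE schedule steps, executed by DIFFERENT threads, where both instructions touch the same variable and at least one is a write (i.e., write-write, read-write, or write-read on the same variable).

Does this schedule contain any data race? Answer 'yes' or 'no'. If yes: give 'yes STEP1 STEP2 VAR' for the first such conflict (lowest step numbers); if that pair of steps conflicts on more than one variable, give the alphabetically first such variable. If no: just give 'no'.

Answer: no

Derivation:
Steps 1,2: C(r=-,w=x) vs B(r=z,w=z). No conflict.
Steps 2,3: B(r=z,w=z) vs C(r=x,w=x). No conflict.
Steps 3,4: C(r=x,w=x) vs B(r=y,w=y). No conflict.
Steps 4,5: B(r=y,w=y) vs A(r=x,w=x). No conflict.
Steps 5,6: same thread (A). No race.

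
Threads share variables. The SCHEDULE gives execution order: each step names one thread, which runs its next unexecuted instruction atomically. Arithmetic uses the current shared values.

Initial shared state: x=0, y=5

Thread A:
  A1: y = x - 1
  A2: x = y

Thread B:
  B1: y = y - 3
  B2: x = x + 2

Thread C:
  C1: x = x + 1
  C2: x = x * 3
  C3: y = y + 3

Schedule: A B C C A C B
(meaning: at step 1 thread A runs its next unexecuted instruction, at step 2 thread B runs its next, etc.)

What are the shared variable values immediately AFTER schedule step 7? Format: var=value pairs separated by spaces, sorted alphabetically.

Answer: x=-2 y=-1

Derivation:
Step 1: thread A executes A1 (y = x - 1). Shared: x=0 y=-1. PCs: A@1 B@0 C@0
Step 2: thread B executes B1 (y = y - 3). Shared: x=0 y=-4. PCs: A@1 B@1 C@0
Step 3: thread C executes C1 (x = x + 1). Shared: x=1 y=-4. PCs: A@1 B@1 C@1
Step 4: thread C executes C2 (x = x * 3). Shared: x=3 y=-4. PCs: A@1 B@1 C@2
Step 5: thread A executes A2 (x = y). Shared: x=-4 y=-4. PCs: A@2 B@1 C@2
Step 6: thread C executes C3 (y = y + 3). Shared: x=-4 y=-1. PCs: A@2 B@1 C@3
Step 7: thread B executes B2 (x = x + 2). Shared: x=-2 y=-1. PCs: A@2 B@2 C@3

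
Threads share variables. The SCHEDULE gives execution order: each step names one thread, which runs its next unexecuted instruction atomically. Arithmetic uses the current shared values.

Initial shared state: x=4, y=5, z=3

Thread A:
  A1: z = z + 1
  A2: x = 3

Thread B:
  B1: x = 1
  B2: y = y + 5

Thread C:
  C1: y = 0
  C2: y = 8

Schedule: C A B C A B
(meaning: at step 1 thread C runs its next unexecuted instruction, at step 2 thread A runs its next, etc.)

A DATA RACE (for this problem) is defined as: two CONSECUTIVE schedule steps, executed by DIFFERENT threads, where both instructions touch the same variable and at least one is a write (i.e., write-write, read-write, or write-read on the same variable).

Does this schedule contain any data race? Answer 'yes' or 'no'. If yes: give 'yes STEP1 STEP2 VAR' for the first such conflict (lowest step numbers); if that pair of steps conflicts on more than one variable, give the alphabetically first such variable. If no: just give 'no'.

Steps 1,2: C(r=-,w=y) vs A(r=z,w=z). No conflict.
Steps 2,3: A(r=z,w=z) vs B(r=-,w=x). No conflict.
Steps 3,4: B(r=-,w=x) vs C(r=-,w=y). No conflict.
Steps 4,5: C(r=-,w=y) vs A(r=-,w=x). No conflict.
Steps 5,6: A(r=-,w=x) vs B(r=y,w=y). No conflict.

Answer: no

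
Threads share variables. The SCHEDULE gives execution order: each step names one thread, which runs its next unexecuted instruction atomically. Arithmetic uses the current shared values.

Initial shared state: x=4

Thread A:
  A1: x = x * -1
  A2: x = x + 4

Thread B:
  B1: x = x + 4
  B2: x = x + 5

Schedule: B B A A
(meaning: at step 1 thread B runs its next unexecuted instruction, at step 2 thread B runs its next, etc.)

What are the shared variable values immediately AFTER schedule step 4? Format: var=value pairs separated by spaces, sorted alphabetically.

Answer: x=-9

Derivation:
Step 1: thread B executes B1 (x = x + 4). Shared: x=8. PCs: A@0 B@1
Step 2: thread B executes B2 (x = x + 5). Shared: x=13. PCs: A@0 B@2
Step 3: thread A executes A1 (x = x * -1). Shared: x=-13. PCs: A@1 B@2
Step 4: thread A executes A2 (x = x + 4). Shared: x=-9. PCs: A@2 B@2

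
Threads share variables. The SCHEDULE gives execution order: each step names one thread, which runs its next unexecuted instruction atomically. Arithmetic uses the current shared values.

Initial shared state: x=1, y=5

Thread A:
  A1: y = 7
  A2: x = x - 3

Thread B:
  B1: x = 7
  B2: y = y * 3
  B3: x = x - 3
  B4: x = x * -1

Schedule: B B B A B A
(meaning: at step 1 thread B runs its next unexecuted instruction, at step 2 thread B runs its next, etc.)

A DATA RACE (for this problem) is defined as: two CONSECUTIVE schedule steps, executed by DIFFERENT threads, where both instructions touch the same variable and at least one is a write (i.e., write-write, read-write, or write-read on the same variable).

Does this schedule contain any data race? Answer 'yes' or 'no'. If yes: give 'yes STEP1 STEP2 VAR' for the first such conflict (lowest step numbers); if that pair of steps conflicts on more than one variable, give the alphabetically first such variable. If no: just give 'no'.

Answer: yes 5 6 x

Derivation:
Steps 1,2: same thread (B). No race.
Steps 2,3: same thread (B). No race.
Steps 3,4: B(r=x,w=x) vs A(r=-,w=y). No conflict.
Steps 4,5: A(r=-,w=y) vs B(r=x,w=x). No conflict.
Steps 5,6: B(x = x * -1) vs A(x = x - 3). RACE on x (W-W).
First conflict at steps 5,6.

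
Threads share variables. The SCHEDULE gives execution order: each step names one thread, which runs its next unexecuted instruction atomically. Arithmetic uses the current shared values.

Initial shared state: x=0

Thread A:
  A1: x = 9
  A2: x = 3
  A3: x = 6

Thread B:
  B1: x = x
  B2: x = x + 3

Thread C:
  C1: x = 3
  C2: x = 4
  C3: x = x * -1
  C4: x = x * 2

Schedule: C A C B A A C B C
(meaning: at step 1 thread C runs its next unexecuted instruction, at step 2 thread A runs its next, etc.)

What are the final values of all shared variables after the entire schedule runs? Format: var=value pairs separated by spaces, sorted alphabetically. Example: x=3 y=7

Answer: x=-6

Derivation:
Step 1: thread C executes C1 (x = 3). Shared: x=3. PCs: A@0 B@0 C@1
Step 2: thread A executes A1 (x = 9). Shared: x=9. PCs: A@1 B@0 C@1
Step 3: thread C executes C2 (x = 4). Shared: x=4. PCs: A@1 B@0 C@2
Step 4: thread B executes B1 (x = x). Shared: x=4. PCs: A@1 B@1 C@2
Step 5: thread A executes A2 (x = 3). Shared: x=3. PCs: A@2 B@1 C@2
Step 6: thread A executes A3 (x = 6). Shared: x=6. PCs: A@3 B@1 C@2
Step 7: thread C executes C3 (x = x * -1). Shared: x=-6. PCs: A@3 B@1 C@3
Step 8: thread B executes B2 (x = x + 3). Shared: x=-3. PCs: A@3 B@2 C@3
Step 9: thread C executes C4 (x = x * 2). Shared: x=-6. PCs: A@3 B@2 C@4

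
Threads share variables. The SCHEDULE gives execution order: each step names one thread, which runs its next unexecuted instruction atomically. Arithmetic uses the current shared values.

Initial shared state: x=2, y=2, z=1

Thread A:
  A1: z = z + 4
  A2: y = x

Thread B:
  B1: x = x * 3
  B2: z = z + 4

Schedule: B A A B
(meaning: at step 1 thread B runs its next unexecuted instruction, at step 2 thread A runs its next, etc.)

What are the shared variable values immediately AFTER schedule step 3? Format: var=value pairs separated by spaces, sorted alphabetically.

Step 1: thread B executes B1 (x = x * 3). Shared: x=6 y=2 z=1. PCs: A@0 B@1
Step 2: thread A executes A1 (z = z + 4). Shared: x=6 y=2 z=5. PCs: A@1 B@1
Step 3: thread A executes A2 (y = x). Shared: x=6 y=6 z=5. PCs: A@2 B@1

Answer: x=6 y=6 z=5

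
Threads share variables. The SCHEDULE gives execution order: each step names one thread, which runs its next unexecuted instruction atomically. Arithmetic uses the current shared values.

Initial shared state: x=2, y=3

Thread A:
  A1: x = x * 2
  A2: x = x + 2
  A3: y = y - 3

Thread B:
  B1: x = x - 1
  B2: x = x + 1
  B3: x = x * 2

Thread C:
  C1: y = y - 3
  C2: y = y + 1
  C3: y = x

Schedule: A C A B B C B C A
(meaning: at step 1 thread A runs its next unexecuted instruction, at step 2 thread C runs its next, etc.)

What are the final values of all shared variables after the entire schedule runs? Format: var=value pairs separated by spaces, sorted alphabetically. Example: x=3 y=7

Answer: x=12 y=9

Derivation:
Step 1: thread A executes A1 (x = x * 2). Shared: x=4 y=3. PCs: A@1 B@0 C@0
Step 2: thread C executes C1 (y = y - 3). Shared: x=4 y=0. PCs: A@1 B@0 C@1
Step 3: thread A executes A2 (x = x + 2). Shared: x=6 y=0. PCs: A@2 B@0 C@1
Step 4: thread B executes B1 (x = x - 1). Shared: x=5 y=0. PCs: A@2 B@1 C@1
Step 5: thread B executes B2 (x = x + 1). Shared: x=6 y=0. PCs: A@2 B@2 C@1
Step 6: thread C executes C2 (y = y + 1). Shared: x=6 y=1. PCs: A@2 B@2 C@2
Step 7: thread B executes B3 (x = x * 2). Shared: x=12 y=1. PCs: A@2 B@3 C@2
Step 8: thread C executes C3 (y = x). Shared: x=12 y=12. PCs: A@2 B@3 C@3
Step 9: thread A executes A3 (y = y - 3). Shared: x=12 y=9. PCs: A@3 B@3 C@3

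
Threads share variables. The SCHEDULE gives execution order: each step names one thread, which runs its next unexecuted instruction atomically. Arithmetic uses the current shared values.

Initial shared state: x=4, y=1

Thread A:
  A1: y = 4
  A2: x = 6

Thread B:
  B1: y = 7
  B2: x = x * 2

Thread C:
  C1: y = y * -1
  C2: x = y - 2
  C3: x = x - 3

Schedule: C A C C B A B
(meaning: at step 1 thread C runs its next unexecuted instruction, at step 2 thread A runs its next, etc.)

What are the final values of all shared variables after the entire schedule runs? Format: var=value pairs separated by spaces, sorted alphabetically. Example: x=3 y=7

Step 1: thread C executes C1 (y = y * -1). Shared: x=4 y=-1. PCs: A@0 B@0 C@1
Step 2: thread A executes A1 (y = 4). Shared: x=4 y=4. PCs: A@1 B@0 C@1
Step 3: thread C executes C2 (x = y - 2). Shared: x=2 y=4. PCs: A@1 B@0 C@2
Step 4: thread C executes C3 (x = x - 3). Shared: x=-1 y=4. PCs: A@1 B@0 C@3
Step 5: thread B executes B1 (y = 7). Shared: x=-1 y=7. PCs: A@1 B@1 C@3
Step 6: thread A executes A2 (x = 6). Shared: x=6 y=7. PCs: A@2 B@1 C@3
Step 7: thread B executes B2 (x = x * 2). Shared: x=12 y=7. PCs: A@2 B@2 C@3

Answer: x=12 y=7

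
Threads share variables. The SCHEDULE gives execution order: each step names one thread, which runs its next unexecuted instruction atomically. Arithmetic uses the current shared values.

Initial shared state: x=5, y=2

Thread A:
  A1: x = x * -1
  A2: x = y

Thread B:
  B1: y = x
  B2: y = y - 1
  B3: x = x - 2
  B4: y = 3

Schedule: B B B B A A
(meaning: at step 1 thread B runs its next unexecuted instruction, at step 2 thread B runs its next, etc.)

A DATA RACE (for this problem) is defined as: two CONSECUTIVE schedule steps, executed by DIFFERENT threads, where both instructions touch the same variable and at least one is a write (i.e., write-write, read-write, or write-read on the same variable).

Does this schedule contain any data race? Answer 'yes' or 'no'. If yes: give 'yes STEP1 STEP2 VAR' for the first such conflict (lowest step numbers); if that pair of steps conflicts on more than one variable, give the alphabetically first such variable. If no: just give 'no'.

Answer: no

Derivation:
Steps 1,2: same thread (B). No race.
Steps 2,3: same thread (B). No race.
Steps 3,4: same thread (B). No race.
Steps 4,5: B(r=-,w=y) vs A(r=x,w=x). No conflict.
Steps 5,6: same thread (A). No race.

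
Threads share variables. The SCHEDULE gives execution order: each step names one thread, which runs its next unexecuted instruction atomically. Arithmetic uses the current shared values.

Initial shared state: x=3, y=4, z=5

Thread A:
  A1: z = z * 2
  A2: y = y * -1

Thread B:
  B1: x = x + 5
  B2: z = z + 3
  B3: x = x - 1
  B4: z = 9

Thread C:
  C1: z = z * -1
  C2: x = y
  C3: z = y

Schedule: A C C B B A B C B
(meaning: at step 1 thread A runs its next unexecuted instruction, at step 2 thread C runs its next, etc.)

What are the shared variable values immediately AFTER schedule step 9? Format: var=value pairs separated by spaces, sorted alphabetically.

Step 1: thread A executes A1 (z = z * 2). Shared: x=3 y=4 z=10. PCs: A@1 B@0 C@0
Step 2: thread C executes C1 (z = z * -1). Shared: x=3 y=4 z=-10. PCs: A@1 B@0 C@1
Step 3: thread C executes C2 (x = y). Shared: x=4 y=4 z=-10. PCs: A@1 B@0 C@2
Step 4: thread B executes B1 (x = x + 5). Shared: x=9 y=4 z=-10. PCs: A@1 B@1 C@2
Step 5: thread B executes B2 (z = z + 3). Shared: x=9 y=4 z=-7. PCs: A@1 B@2 C@2
Step 6: thread A executes A2 (y = y * -1). Shared: x=9 y=-4 z=-7. PCs: A@2 B@2 C@2
Step 7: thread B executes B3 (x = x - 1). Shared: x=8 y=-4 z=-7. PCs: A@2 B@3 C@2
Step 8: thread C executes C3 (z = y). Shared: x=8 y=-4 z=-4. PCs: A@2 B@3 C@3
Step 9: thread B executes B4 (z = 9). Shared: x=8 y=-4 z=9. PCs: A@2 B@4 C@3

Answer: x=8 y=-4 z=9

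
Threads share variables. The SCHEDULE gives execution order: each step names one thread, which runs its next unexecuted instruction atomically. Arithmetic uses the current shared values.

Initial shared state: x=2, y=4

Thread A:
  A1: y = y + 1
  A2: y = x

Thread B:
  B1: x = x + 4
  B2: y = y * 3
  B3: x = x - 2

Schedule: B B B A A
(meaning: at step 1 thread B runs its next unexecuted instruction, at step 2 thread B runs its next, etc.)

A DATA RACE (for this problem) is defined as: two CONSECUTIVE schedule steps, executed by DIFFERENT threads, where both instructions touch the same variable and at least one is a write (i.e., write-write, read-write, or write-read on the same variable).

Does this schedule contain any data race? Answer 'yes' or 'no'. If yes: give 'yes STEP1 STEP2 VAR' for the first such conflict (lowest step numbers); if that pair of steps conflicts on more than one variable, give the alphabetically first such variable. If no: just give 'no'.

Steps 1,2: same thread (B). No race.
Steps 2,3: same thread (B). No race.
Steps 3,4: B(r=x,w=x) vs A(r=y,w=y). No conflict.
Steps 4,5: same thread (A). No race.

Answer: no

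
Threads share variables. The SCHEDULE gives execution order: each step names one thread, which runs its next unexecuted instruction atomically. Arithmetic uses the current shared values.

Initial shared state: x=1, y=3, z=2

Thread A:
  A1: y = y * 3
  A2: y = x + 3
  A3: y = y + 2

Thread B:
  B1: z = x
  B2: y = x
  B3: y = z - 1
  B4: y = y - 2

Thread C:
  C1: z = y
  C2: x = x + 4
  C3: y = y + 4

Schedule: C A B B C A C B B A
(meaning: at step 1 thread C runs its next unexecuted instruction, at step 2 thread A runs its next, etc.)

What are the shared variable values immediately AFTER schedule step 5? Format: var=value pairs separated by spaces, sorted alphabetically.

Step 1: thread C executes C1 (z = y). Shared: x=1 y=3 z=3. PCs: A@0 B@0 C@1
Step 2: thread A executes A1 (y = y * 3). Shared: x=1 y=9 z=3. PCs: A@1 B@0 C@1
Step 3: thread B executes B1 (z = x). Shared: x=1 y=9 z=1. PCs: A@1 B@1 C@1
Step 4: thread B executes B2 (y = x). Shared: x=1 y=1 z=1. PCs: A@1 B@2 C@1
Step 5: thread C executes C2 (x = x + 4). Shared: x=5 y=1 z=1. PCs: A@1 B@2 C@2

Answer: x=5 y=1 z=1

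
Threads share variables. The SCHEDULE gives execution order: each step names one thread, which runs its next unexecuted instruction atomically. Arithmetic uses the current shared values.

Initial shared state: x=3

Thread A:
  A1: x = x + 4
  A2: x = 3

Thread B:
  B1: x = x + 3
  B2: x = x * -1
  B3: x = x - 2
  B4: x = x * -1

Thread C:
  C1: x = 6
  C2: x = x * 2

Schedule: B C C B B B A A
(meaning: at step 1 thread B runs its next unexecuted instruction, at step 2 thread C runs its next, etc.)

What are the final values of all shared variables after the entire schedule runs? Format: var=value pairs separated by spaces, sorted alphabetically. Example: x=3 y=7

Step 1: thread B executes B1 (x = x + 3). Shared: x=6. PCs: A@0 B@1 C@0
Step 2: thread C executes C1 (x = 6). Shared: x=6. PCs: A@0 B@1 C@1
Step 3: thread C executes C2 (x = x * 2). Shared: x=12. PCs: A@0 B@1 C@2
Step 4: thread B executes B2 (x = x * -1). Shared: x=-12. PCs: A@0 B@2 C@2
Step 5: thread B executes B3 (x = x - 2). Shared: x=-14. PCs: A@0 B@3 C@2
Step 6: thread B executes B4 (x = x * -1). Shared: x=14. PCs: A@0 B@4 C@2
Step 7: thread A executes A1 (x = x + 4). Shared: x=18. PCs: A@1 B@4 C@2
Step 8: thread A executes A2 (x = 3). Shared: x=3. PCs: A@2 B@4 C@2

Answer: x=3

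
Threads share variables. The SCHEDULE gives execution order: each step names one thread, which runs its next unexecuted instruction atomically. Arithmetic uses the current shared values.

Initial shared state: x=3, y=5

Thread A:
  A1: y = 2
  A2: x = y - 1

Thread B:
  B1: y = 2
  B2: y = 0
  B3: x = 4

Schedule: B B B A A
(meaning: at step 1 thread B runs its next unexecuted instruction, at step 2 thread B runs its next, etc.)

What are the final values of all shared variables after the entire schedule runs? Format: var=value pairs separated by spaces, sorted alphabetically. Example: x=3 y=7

Answer: x=1 y=2

Derivation:
Step 1: thread B executes B1 (y = 2). Shared: x=3 y=2. PCs: A@0 B@1
Step 2: thread B executes B2 (y = 0). Shared: x=3 y=0. PCs: A@0 B@2
Step 3: thread B executes B3 (x = 4). Shared: x=4 y=0. PCs: A@0 B@3
Step 4: thread A executes A1 (y = 2). Shared: x=4 y=2. PCs: A@1 B@3
Step 5: thread A executes A2 (x = y - 1). Shared: x=1 y=2. PCs: A@2 B@3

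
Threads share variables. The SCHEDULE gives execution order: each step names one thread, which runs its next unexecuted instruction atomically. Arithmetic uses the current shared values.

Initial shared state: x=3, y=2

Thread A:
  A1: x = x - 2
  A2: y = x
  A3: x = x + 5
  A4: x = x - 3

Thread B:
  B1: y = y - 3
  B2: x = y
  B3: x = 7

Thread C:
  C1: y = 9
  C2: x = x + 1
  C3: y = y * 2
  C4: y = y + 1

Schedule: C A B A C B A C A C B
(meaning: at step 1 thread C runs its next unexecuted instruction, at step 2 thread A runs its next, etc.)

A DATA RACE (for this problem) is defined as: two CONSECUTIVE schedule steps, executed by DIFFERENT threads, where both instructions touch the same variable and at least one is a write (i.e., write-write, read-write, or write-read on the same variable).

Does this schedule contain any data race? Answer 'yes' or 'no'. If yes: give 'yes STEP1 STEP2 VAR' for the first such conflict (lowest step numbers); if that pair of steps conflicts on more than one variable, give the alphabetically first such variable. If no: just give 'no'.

Answer: yes 3 4 y

Derivation:
Steps 1,2: C(r=-,w=y) vs A(r=x,w=x). No conflict.
Steps 2,3: A(r=x,w=x) vs B(r=y,w=y). No conflict.
Steps 3,4: B(y = y - 3) vs A(y = x). RACE on y (W-W).
Steps 4,5: A(y = x) vs C(x = x + 1). RACE on x (R-W).
Steps 5,6: C(x = x + 1) vs B(x = y). RACE on x (W-W).
Steps 6,7: B(x = y) vs A(x = x + 5). RACE on x (W-W).
Steps 7,8: A(r=x,w=x) vs C(r=y,w=y). No conflict.
Steps 8,9: C(r=y,w=y) vs A(r=x,w=x). No conflict.
Steps 9,10: A(r=x,w=x) vs C(r=y,w=y). No conflict.
Steps 10,11: C(r=y,w=y) vs B(r=-,w=x). No conflict.
First conflict at steps 3,4.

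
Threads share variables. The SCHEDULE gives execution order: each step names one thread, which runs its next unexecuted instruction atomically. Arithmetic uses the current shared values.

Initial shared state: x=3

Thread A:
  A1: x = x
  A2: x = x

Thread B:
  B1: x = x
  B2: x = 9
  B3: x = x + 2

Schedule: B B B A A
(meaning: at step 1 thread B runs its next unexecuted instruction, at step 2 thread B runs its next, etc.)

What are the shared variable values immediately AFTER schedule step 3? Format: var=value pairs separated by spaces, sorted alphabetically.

Answer: x=11

Derivation:
Step 1: thread B executes B1 (x = x). Shared: x=3. PCs: A@0 B@1
Step 2: thread B executes B2 (x = 9). Shared: x=9. PCs: A@0 B@2
Step 3: thread B executes B3 (x = x + 2). Shared: x=11. PCs: A@0 B@3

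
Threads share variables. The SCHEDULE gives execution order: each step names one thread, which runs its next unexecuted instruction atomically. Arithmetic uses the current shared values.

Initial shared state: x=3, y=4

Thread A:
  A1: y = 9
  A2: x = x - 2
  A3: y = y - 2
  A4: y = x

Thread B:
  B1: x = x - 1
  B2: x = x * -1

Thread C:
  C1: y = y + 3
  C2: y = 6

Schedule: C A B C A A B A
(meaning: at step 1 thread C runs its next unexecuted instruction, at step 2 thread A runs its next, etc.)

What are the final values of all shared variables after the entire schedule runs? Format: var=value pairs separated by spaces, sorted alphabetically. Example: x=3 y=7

Step 1: thread C executes C1 (y = y + 3). Shared: x=3 y=7. PCs: A@0 B@0 C@1
Step 2: thread A executes A1 (y = 9). Shared: x=3 y=9. PCs: A@1 B@0 C@1
Step 3: thread B executes B1 (x = x - 1). Shared: x=2 y=9. PCs: A@1 B@1 C@1
Step 4: thread C executes C2 (y = 6). Shared: x=2 y=6. PCs: A@1 B@1 C@2
Step 5: thread A executes A2 (x = x - 2). Shared: x=0 y=6. PCs: A@2 B@1 C@2
Step 6: thread A executes A3 (y = y - 2). Shared: x=0 y=4. PCs: A@3 B@1 C@2
Step 7: thread B executes B2 (x = x * -1). Shared: x=0 y=4. PCs: A@3 B@2 C@2
Step 8: thread A executes A4 (y = x). Shared: x=0 y=0. PCs: A@4 B@2 C@2

Answer: x=0 y=0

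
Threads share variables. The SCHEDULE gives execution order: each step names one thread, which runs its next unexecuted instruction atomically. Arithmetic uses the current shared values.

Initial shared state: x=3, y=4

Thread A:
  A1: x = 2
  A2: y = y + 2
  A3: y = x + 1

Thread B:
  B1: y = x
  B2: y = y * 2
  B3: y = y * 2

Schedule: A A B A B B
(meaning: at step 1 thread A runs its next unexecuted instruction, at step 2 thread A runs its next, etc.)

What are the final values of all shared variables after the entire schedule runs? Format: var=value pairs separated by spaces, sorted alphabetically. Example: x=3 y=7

Answer: x=2 y=12

Derivation:
Step 1: thread A executes A1 (x = 2). Shared: x=2 y=4. PCs: A@1 B@0
Step 2: thread A executes A2 (y = y + 2). Shared: x=2 y=6. PCs: A@2 B@0
Step 3: thread B executes B1 (y = x). Shared: x=2 y=2. PCs: A@2 B@1
Step 4: thread A executes A3 (y = x + 1). Shared: x=2 y=3. PCs: A@3 B@1
Step 5: thread B executes B2 (y = y * 2). Shared: x=2 y=6. PCs: A@3 B@2
Step 6: thread B executes B3 (y = y * 2). Shared: x=2 y=12. PCs: A@3 B@3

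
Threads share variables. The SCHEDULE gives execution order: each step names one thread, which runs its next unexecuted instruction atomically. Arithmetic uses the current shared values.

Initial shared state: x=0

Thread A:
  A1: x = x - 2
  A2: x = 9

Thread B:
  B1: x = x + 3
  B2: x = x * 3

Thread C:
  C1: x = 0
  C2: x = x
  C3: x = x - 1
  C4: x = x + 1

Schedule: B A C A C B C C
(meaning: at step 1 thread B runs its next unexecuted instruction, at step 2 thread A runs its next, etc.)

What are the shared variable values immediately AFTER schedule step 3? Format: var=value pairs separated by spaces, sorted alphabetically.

Step 1: thread B executes B1 (x = x + 3). Shared: x=3. PCs: A@0 B@1 C@0
Step 2: thread A executes A1 (x = x - 2). Shared: x=1. PCs: A@1 B@1 C@0
Step 3: thread C executes C1 (x = 0). Shared: x=0. PCs: A@1 B@1 C@1

Answer: x=0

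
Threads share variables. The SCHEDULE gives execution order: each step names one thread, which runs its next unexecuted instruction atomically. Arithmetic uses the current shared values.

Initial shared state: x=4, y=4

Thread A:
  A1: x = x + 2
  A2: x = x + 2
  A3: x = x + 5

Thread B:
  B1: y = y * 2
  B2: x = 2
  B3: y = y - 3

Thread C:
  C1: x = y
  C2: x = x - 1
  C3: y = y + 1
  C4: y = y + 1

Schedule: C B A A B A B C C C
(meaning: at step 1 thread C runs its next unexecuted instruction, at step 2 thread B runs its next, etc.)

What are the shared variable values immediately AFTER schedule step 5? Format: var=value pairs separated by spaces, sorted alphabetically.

Step 1: thread C executes C1 (x = y). Shared: x=4 y=4. PCs: A@0 B@0 C@1
Step 2: thread B executes B1 (y = y * 2). Shared: x=4 y=8. PCs: A@0 B@1 C@1
Step 3: thread A executes A1 (x = x + 2). Shared: x=6 y=8. PCs: A@1 B@1 C@1
Step 4: thread A executes A2 (x = x + 2). Shared: x=8 y=8. PCs: A@2 B@1 C@1
Step 5: thread B executes B2 (x = 2). Shared: x=2 y=8. PCs: A@2 B@2 C@1

Answer: x=2 y=8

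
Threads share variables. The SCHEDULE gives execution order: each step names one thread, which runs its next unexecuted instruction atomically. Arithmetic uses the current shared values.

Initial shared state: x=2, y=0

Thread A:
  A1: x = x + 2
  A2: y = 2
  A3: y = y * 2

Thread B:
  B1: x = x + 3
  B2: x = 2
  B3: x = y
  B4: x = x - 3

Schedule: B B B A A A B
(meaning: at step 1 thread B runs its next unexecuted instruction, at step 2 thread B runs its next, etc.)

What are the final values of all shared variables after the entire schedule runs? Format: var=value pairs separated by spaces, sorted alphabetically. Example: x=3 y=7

Step 1: thread B executes B1 (x = x + 3). Shared: x=5 y=0. PCs: A@0 B@1
Step 2: thread B executes B2 (x = 2). Shared: x=2 y=0. PCs: A@0 B@2
Step 3: thread B executes B3 (x = y). Shared: x=0 y=0. PCs: A@0 B@3
Step 4: thread A executes A1 (x = x + 2). Shared: x=2 y=0. PCs: A@1 B@3
Step 5: thread A executes A2 (y = 2). Shared: x=2 y=2. PCs: A@2 B@3
Step 6: thread A executes A3 (y = y * 2). Shared: x=2 y=4. PCs: A@3 B@3
Step 7: thread B executes B4 (x = x - 3). Shared: x=-1 y=4. PCs: A@3 B@4

Answer: x=-1 y=4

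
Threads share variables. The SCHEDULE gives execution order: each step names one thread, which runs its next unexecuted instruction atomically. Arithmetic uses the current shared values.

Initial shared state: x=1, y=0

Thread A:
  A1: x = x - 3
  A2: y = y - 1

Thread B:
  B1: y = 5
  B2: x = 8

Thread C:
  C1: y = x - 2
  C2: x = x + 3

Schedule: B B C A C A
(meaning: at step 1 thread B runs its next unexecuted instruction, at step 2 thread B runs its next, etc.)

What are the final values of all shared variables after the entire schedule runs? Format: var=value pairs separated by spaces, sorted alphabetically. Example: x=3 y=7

Step 1: thread B executes B1 (y = 5). Shared: x=1 y=5. PCs: A@0 B@1 C@0
Step 2: thread B executes B2 (x = 8). Shared: x=8 y=5. PCs: A@0 B@2 C@0
Step 3: thread C executes C1 (y = x - 2). Shared: x=8 y=6. PCs: A@0 B@2 C@1
Step 4: thread A executes A1 (x = x - 3). Shared: x=5 y=6. PCs: A@1 B@2 C@1
Step 5: thread C executes C2 (x = x + 3). Shared: x=8 y=6. PCs: A@1 B@2 C@2
Step 6: thread A executes A2 (y = y - 1). Shared: x=8 y=5. PCs: A@2 B@2 C@2

Answer: x=8 y=5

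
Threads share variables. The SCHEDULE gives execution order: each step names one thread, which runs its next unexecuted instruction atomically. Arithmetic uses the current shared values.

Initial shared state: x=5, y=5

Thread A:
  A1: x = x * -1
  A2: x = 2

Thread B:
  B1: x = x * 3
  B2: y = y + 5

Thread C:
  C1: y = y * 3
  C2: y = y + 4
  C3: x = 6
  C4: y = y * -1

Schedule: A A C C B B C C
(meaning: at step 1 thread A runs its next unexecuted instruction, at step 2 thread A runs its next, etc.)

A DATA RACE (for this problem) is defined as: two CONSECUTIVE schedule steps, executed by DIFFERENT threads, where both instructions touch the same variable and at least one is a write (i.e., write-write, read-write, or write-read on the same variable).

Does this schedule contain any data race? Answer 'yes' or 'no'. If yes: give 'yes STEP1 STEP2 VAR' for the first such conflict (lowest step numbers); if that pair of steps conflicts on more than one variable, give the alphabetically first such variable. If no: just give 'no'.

Steps 1,2: same thread (A). No race.
Steps 2,3: A(r=-,w=x) vs C(r=y,w=y). No conflict.
Steps 3,4: same thread (C). No race.
Steps 4,5: C(r=y,w=y) vs B(r=x,w=x). No conflict.
Steps 5,6: same thread (B). No race.
Steps 6,7: B(r=y,w=y) vs C(r=-,w=x). No conflict.
Steps 7,8: same thread (C). No race.

Answer: no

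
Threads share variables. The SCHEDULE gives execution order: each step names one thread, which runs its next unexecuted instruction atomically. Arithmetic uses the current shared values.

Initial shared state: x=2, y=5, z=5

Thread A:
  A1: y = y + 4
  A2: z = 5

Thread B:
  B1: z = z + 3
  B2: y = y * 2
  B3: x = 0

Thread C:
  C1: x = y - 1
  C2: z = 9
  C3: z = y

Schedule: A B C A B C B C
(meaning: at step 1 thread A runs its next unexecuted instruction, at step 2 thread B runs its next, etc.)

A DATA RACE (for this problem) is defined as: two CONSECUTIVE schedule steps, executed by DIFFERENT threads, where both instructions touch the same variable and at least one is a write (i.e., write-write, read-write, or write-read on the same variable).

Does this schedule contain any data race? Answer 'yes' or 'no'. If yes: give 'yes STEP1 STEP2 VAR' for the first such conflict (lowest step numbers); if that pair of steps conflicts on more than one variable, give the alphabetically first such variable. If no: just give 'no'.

Answer: no

Derivation:
Steps 1,2: A(r=y,w=y) vs B(r=z,w=z). No conflict.
Steps 2,3: B(r=z,w=z) vs C(r=y,w=x). No conflict.
Steps 3,4: C(r=y,w=x) vs A(r=-,w=z). No conflict.
Steps 4,5: A(r=-,w=z) vs B(r=y,w=y). No conflict.
Steps 5,6: B(r=y,w=y) vs C(r=-,w=z). No conflict.
Steps 6,7: C(r=-,w=z) vs B(r=-,w=x). No conflict.
Steps 7,8: B(r=-,w=x) vs C(r=y,w=z). No conflict.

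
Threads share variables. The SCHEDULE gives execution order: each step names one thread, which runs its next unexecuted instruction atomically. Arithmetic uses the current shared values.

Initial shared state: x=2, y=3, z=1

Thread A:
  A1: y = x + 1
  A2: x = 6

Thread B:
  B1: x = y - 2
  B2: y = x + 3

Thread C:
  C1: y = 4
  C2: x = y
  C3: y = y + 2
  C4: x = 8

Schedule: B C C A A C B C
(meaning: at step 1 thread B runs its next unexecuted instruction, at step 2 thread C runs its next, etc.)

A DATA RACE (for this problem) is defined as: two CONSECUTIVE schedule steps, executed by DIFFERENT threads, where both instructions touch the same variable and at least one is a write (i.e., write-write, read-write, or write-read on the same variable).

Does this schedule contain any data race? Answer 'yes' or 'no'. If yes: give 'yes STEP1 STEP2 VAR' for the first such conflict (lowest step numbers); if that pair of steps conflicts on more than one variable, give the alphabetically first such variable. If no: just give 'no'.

Answer: yes 1 2 y

Derivation:
Steps 1,2: B(x = y - 2) vs C(y = 4). RACE on y (R-W).
Steps 2,3: same thread (C). No race.
Steps 3,4: C(x = y) vs A(y = x + 1). RACE on x (W-R), y (R-W). Multiple vars; alphabetically first is x.
Steps 4,5: same thread (A). No race.
Steps 5,6: A(r=-,w=x) vs C(r=y,w=y). No conflict.
Steps 6,7: C(y = y + 2) vs B(y = x + 3). RACE on y (W-W).
Steps 7,8: B(y = x + 3) vs C(x = 8). RACE on x (R-W).
First conflict at steps 1,2.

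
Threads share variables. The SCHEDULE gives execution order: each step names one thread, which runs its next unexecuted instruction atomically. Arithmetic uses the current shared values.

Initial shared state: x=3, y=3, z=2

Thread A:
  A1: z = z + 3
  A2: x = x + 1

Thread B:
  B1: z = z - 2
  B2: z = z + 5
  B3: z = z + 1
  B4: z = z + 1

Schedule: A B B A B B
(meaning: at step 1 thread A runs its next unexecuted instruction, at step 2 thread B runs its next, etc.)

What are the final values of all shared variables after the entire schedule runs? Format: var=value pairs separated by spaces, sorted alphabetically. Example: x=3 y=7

Step 1: thread A executes A1 (z = z + 3). Shared: x=3 y=3 z=5. PCs: A@1 B@0
Step 2: thread B executes B1 (z = z - 2). Shared: x=3 y=3 z=3. PCs: A@1 B@1
Step 3: thread B executes B2 (z = z + 5). Shared: x=3 y=3 z=8. PCs: A@1 B@2
Step 4: thread A executes A2 (x = x + 1). Shared: x=4 y=3 z=8. PCs: A@2 B@2
Step 5: thread B executes B3 (z = z + 1). Shared: x=4 y=3 z=9. PCs: A@2 B@3
Step 6: thread B executes B4 (z = z + 1). Shared: x=4 y=3 z=10. PCs: A@2 B@4

Answer: x=4 y=3 z=10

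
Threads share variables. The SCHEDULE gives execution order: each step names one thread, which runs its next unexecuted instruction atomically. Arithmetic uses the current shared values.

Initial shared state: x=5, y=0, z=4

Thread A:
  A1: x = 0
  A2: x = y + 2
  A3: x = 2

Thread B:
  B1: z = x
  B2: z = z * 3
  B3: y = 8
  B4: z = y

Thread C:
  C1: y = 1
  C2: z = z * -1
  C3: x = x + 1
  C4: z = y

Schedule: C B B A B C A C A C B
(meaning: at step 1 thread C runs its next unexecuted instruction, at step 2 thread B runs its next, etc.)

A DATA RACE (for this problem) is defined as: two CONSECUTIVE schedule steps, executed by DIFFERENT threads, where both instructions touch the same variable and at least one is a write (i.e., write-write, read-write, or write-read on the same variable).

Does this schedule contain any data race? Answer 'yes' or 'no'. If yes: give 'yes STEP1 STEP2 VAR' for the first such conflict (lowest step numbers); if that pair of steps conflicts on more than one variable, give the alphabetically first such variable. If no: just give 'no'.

Answer: yes 7 8 x

Derivation:
Steps 1,2: C(r=-,w=y) vs B(r=x,w=z). No conflict.
Steps 2,3: same thread (B). No race.
Steps 3,4: B(r=z,w=z) vs A(r=-,w=x). No conflict.
Steps 4,5: A(r=-,w=x) vs B(r=-,w=y). No conflict.
Steps 5,6: B(r=-,w=y) vs C(r=z,w=z). No conflict.
Steps 6,7: C(r=z,w=z) vs A(r=y,w=x). No conflict.
Steps 7,8: A(x = y + 2) vs C(x = x + 1). RACE on x (W-W).
Steps 8,9: C(x = x + 1) vs A(x = 2). RACE on x (W-W).
Steps 9,10: A(r=-,w=x) vs C(r=y,w=z). No conflict.
Steps 10,11: C(z = y) vs B(z = y). RACE on z (W-W).
First conflict at steps 7,8.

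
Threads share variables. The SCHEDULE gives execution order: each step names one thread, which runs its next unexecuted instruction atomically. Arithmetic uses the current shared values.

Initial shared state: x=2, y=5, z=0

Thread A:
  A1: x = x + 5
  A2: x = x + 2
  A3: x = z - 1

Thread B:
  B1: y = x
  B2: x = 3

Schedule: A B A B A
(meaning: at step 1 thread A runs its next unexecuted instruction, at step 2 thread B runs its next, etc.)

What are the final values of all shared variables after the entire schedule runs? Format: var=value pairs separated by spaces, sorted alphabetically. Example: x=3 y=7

Answer: x=-1 y=7 z=0

Derivation:
Step 1: thread A executes A1 (x = x + 5). Shared: x=7 y=5 z=0. PCs: A@1 B@0
Step 2: thread B executes B1 (y = x). Shared: x=7 y=7 z=0. PCs: A@1 B@1
Step 3: thread A executes A2 (x = x + 2). Shared: x=9 y=7 z=0. PCs: A@2 B@1
Step 4: thread B executes B2 (x = 3). Shared: x=3 y=7 z=0. PCs: A@2 B@2
Step 5: thread A executes A3 (x = z - 1). Shared: x=-1 y=7 z=0. PCs: A@3 B@2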